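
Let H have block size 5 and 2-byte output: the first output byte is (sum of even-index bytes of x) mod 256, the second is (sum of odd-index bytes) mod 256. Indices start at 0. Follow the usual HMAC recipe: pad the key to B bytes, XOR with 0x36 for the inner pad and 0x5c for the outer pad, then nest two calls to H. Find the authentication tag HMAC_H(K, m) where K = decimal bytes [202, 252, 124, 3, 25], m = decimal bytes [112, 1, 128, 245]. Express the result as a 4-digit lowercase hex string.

Key decimal bytes [202, 252, 124, 3, 25] = ca fc 7c 03 19 is exactly B = 5 bytes: K' = ca fc 7c 03 19.
K' ⊕ ipad = fc ca 4a 35 2f.  K' ⊕ opad = 96 a0 20 5f 45.
Inner input = (K'⊕ipad) ∥ m = fc ca 4a 35 2f ∥ 70 01 80 f5.
Inner hash: even-index sum = 619 mod 256 = 107; odd-index sum = 495 mod 256 = 239 → 6b ef.
Outer input = (K'⊕opad) ∥ inner = 96 a0 20 5f 45 ∥ 6b ef.
Outer hash (tag): even-index sum = 490 mod 256 = 234; odd-index sum = 362 mod 256 = 106 → ea 6a.

ea6a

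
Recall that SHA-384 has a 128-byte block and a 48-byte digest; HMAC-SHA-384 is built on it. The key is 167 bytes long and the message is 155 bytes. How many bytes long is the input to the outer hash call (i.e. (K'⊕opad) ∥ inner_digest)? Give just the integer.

176

Key is 167 > 128 bytes, so it is hashed to 48 bytes then zero-padded to 128: |K'| = 128.
Outer input = (K'⊕opad) ∥ H(inner) → 128 + 48 = 176 bytes.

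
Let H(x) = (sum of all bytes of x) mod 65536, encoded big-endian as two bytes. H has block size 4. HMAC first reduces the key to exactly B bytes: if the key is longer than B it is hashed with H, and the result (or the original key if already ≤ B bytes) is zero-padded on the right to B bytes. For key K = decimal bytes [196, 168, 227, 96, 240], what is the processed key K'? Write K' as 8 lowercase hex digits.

039f0000

|K| = 5 > B = 4, so first hash the key.
H(K): sum = 196+168+227+96+240 = 927 → 03 9f.
Zero-pad H(K) = 03 9f to 4 bytes: K' = 03 9f 00 00.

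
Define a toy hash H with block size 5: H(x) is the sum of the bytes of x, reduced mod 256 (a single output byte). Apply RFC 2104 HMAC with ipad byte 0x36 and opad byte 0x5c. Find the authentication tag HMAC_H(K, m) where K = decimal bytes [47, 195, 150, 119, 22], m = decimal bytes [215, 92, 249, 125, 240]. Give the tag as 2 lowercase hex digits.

f9

Key decimal bytes [47, 195, 150, 119, 22] = 2f c3 96 77 16 is exactly B = 5 bytes: K' = 2f c3 96 77 16.
K' ⊕ ipad = 19 f5 a0 41 20.  K' ⊕ opad = 73 9f ca 2b 4a.
Inner input = (K'⊕ipad) ∥ m = 19 f5 a0 41 20 ∥ d7 5c f9 7d f0.
Inner hash: sum = 25+245+160+65+32+215+92+249+125+240 = 1448; mod 256 = 168 → a8.
Outer input = (K'⊕opad) ∥ inner = 73 9f ca 2b 4a ∥ a8.
Outer hash (tag): sum = 115+159+202+43+74+168 = 761; mod 256 = 249 → f9.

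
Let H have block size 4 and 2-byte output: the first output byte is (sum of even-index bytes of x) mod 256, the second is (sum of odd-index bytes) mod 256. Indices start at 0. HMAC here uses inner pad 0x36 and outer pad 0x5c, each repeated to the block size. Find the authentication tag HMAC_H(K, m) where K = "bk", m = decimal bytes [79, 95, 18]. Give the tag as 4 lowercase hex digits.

8585

Key "bk" = 62 6b is 2 bytes ≤ B = 4; zero-pad to 4 bytes: K' = 62 6b 00 00.
K' ⊕ ipad = 54 5d 36 36.  K' ⊕ opad = 3e 37 5c 5c.
Inner input = (K'⊕ipad) ∥ m = 54 5d 36 36 ∥ 4f 5f 12.
Inner hash: even-index sum = 235 mod 256 = 235; odd-index sum = 242 mod 256 = 242 → eb f2.
Outer input = (K'⊕opad) ∥ inner = 3e 37 5c 5c ∥ eb f2.
Outer hash (tag): even-index sum = 389 mod 256 = 133; odd-index sum = 389 mod 256 = 133 → 85 85.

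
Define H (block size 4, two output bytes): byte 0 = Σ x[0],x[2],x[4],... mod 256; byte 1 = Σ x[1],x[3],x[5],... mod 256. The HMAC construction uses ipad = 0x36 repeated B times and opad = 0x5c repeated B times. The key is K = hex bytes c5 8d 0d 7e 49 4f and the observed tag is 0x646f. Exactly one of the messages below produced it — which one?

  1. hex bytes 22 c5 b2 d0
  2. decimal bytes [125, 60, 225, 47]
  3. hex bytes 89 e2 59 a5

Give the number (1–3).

2

Key hex bytes c5 8d 0d 7e 49 4f is 6 bytes > B = 4, so hash it first: H(key) = 1b 5a, then zero-pad to 4 bytes: K' = 1b 5a 00 00.
K' ⊕ ipad = 2d 6c 36 36; K' ⊕ opad = 47 06 5c 5c.
m1: inner = H(2d 6c 36 36 22 c5 b2 d0) = 37 37; tag = H(47 06 5c 5c 37 37) = da99
m2: inner = H(2d 6c 36 36 7d 3c e1 2f) = c1 0d; tag = H(47 06 5c 5c c1 0d) = 646f ← matches
m3: inner = H(2d 6c 36 36 89 e2 59 a5) = 45 29; tag = H(47 06 5c 5c 45 29) = e88b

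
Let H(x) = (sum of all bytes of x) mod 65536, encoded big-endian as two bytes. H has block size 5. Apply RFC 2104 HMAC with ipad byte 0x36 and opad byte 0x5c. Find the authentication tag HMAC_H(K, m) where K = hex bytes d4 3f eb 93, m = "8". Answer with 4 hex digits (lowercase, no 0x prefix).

Key hex bytes d4 3f eb 93 is 4 bytes ≤ B = 5; zero-pad to 5 bytes: K' = d4 3f eb 93 00.
K' ⊕ ipad = e2 09 dd a5 36.  K' ⊕ opad = 88 63 b7 cf 5c.
Inner input = (K'⊕ipad) ∥ m = e2 09 dd a5 36 ∥ 38.
Inner hash: sum = 226+9+221+165+54+56 = 731 → 02 db.
Outer input = (K'⊕opad) ∥ inner = 88 63 b7 cf 5c ∥ 02 db.
Outer hash (tag): sum = 136+99+183+207+92+2+219 = 938 → 03 aa.

03aa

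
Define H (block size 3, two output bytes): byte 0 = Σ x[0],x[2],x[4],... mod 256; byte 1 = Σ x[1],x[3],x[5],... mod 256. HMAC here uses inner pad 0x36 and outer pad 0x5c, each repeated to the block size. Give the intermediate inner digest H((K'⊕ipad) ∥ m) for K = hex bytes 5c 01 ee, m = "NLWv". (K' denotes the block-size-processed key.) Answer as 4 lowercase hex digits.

04dc

Key hex bytes 5c 01 ee is exactly B = 3 bytes: K' = 5c 01 ee.
K' ⊕ ipad = 6a 37 d8.
Inner input = 6a 37 d8 ∥ 4e 4c 57 76.
Inner hash: even-index sum = 516 mod 256 = 4; odd-index sum = 220 mod 256 = 220 → 04 dc.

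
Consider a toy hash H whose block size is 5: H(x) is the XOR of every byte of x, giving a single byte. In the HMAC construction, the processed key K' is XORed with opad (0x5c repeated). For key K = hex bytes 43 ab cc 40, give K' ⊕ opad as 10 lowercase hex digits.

Key hex bytes 43 ab cc 40 is 4 bytes ≤ B = 5; zero-pad to 5 bytes: K' = 43 ab cc 40 00.
XOR each byte with 0x5c: 43⊕5c=1f, ab⊕5c=f7, cc⊕5c=90, 40⊕5c=1c, 00⊕5c=5c.

1ff7901c5c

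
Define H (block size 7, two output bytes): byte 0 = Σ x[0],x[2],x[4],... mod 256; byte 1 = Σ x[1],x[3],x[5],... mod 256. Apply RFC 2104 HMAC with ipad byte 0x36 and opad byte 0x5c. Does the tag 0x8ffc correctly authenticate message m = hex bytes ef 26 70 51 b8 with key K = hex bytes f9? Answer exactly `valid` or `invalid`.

Key hex bytes f9 is 1 byte ≤ B = 7; zero-pad to 7 bytes: K' = f9 00 00 00 00 00 00.
K' ⊕ ipad = cf 36 36 36 36 36 36; K' ⊕ opad = a5 5c 5c 5c 5c 5c 5c.
Inner hash: even-index sum = 488 mod 256 = 232; odd-index sum = 697 mod 256 = 185 → e8 b9.
Outer hash (recomputed tag): even-index sum = 626 mod 256 = 114; odd-index sum = 508 mod 256 = 252 → 72 fc.
Recomputed tag = 72fc; claimed = 8ffc → mismatch.

invalid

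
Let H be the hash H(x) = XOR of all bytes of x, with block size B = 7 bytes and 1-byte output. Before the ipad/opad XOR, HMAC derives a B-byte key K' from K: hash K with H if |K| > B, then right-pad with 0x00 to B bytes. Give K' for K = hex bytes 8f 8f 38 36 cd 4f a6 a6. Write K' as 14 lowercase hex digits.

|K| = 8 > B = 7, so first hash the key.
H(K): XOR 8f⊕8f⊕38⊕36⊕cd⊕4f⊕a6⊕a6 = 8c.
Zero-pad H(K) = 8c to 7 bytes: K' = 8c 00 00 00 00 00 00.

8c000000000000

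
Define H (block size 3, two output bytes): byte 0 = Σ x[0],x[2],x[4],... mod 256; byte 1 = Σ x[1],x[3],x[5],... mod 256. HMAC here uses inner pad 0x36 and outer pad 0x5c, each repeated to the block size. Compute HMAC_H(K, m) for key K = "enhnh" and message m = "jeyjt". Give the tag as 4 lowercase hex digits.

0688

Key "enhnh" = 65 6e 68 6e 68 is 5 bytes > B = 3, so hash it first: H(key) = 35 dc, then zero-pad to 3 bytes: K' = 35 dc 00.
K' ⊕ ipad = 03 ea 36.  K' ⊕ opad = 69 80 5c.
Inner input = (K'⊕ipad) ∥ m = 03 ea 36 ∥ 6a 65 79 6a 74.
Inner hash: even-index sum = 264 mod 256 = 8; odd-index sum = 577 mod 256 = 65 → 08 41.
Outer input = (K'⊕opad) ∥ inner = 69 80 5c ∥ 08 41.
Outer hash (tag): even-index sum = 262 mod 256 = 6; odd-index sum = 136 mod 256 = 136 → 06 88.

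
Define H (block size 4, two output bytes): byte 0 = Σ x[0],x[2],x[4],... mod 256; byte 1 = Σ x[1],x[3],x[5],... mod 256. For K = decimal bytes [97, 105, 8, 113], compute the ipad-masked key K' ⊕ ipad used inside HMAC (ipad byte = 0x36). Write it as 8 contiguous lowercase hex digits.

Key decimal bytes [97, 105, 8, 113] = 61 69 08 71 is exactly B = 4 bytes: K' = 61 69 08 71.
XOR each byte with 0x36: 61⊕36=57, 69⊕36=5f, 08⊕36=3e, 71⊕36=47.

575f3e47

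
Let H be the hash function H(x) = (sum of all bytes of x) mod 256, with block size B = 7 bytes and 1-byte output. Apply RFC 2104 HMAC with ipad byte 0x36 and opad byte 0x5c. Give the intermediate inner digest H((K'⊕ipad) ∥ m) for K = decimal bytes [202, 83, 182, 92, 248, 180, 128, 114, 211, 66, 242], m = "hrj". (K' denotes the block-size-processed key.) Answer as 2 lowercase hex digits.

6a

Key decimal bytes [202, 83, 182, 92, 248, 180, 128, 114, 211, 66, 242] = ca 53 b6 5c f8 b4 80 72 d3 42 f2 is 11 bytes > B = 7, so hash it first: H(key) = d4, then zero-pad to 7 bytes: K' = d4 00 00 00 00 00 00.
K' ⊕ ipad = e2 36 36 36 36 36 36.
Inner input = e2 36 36 36 36 36 36 ∥ 68 72 6a.
Inner hash: sum = 226+54+54+54+54+54+54+104+114+106 = 874; mod 256 = 106 → 6a.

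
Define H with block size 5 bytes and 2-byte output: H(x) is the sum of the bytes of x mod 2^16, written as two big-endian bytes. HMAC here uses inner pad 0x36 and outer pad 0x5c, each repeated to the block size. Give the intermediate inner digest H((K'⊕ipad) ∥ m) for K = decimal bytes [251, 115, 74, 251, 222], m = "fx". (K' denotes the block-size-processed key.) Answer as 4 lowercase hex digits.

0421

Key decimal bytes [251, 115, 74, 251, 222] = fb 73 4a fb de is exactly B = 5 bytes: K' = fb 73 4a fb de.
K' ⊕ ipad = cd 45 7c cd e8.
Inner input = cd 45 7c cd e8 ∥ 66 78.
Inner hash: sum = 205+69+124+205+232+102+120 = 1057 → 04 21.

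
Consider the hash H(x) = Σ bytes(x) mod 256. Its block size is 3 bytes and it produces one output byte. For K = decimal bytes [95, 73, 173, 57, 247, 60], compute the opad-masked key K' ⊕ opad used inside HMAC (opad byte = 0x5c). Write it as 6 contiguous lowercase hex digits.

9d5c5c

Key decimal bytes [95, 73, 173, 57, 247, 60] = 5f 49 ad 39 f7 3c is 6 bytes > B = 3, so hash it first: H(key) = c1, then zero-pad to 3 bytes: K' = c1 00 00.
XOR each byte with 0x5c: c1⊕5c=9d, 00⊕5c=5c, 00⊕5c=5c.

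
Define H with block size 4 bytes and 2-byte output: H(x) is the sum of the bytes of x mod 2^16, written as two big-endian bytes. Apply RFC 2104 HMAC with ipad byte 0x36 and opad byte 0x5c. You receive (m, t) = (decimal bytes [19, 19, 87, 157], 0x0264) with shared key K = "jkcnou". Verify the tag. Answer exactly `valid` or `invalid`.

valid

Key "jkcnou" = 6a 6b 63 6e 6f 75 is 6 bytes > B = 4, so hash it first: H(key) = 02 8a, then zero-pad to 4 bytes: K' = 02 8a 00 00.
K' ⊕ ipad = 34 bc 36 36; K' ⊕ opad = 5e d6 5c 5c.
Inner hash: sum = 52+188+54+54+19+19+87+157 = 630 → 02 76.
Outer hash (recomputed tag): sum = 94+214+92+92+2+118 = 612 → 02 64.
Recomputed tag = 0264; claimed = 0264 → match.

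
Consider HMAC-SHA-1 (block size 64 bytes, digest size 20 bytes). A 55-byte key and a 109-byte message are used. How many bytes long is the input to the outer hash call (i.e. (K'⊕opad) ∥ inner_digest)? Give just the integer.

Key is 55 ≤ 64 bytes, zero-padded: |K'| = 64.
Outer input = (K'⊕opad) ∥ H(inner) → 64 + 20 = 84 bytes.

84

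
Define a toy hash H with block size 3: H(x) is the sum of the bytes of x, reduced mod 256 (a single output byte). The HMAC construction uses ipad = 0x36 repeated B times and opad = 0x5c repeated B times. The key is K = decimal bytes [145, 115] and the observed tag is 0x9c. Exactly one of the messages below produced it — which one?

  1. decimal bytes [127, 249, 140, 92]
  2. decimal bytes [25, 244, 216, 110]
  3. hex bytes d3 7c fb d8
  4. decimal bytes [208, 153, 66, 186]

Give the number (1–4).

3

Key decimal bytes [145, 115] = 91 73 is 2 bytes ≤ B = 3; zero-pad to 3 bytes: K' = 91 73 00.
K' ⊕ ipad = a7 45 36; K' ⊕ opad = cd 2f 5c.
m1: inner = H(a7 45 36 7f f9 8c 5c) = 82; tag = H(cd 2f 5c 82) = da
m2: inner = H(a7 45 36 19 f4 d8 6e) = 75; tag = H(cd 2f 5c 75) = cd
m3: inner = H(a7 45 36 d3 7c fb d8) = 44; tag = H(cd 2f 5c 44) = 9c ← matches
m4: inner = H(a7 45 36 d0 99 42 ba) = 87; tag = H(cd 2f 5c 87) = df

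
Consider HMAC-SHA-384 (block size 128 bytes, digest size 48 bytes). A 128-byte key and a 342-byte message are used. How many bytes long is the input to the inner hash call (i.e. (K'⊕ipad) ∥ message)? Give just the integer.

470

Key is 128 ≤ 128 bytes, zero-padded: |K'| = 128.
Inner input = (K'⊕ipad) ∥ m → 128 + 342 = 470 bytes.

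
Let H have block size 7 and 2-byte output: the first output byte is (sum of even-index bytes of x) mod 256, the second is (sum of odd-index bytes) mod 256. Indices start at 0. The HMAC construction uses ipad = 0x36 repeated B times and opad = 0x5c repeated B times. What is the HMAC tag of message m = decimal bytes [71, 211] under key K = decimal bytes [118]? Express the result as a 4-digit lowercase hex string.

27c9

Key decimal bytes [118] = 76 is 1 byte ≤ B = 7; zero-pad to 7 bytes: K' = 76 00 00 00 00 00 00.
K' ⊕ ipad = 40 36 36 36 36 36 36.  K' ⊕ opad = 2a 5c 5c 5c 5c 5c 5c.
Inner input = (K'⊕ipad) ∥ m = 40 36 36 36 36 36 36 ∥ 47 d3.
Inner hash: even-index sum = 437 mod 256 = 181; odd-index sum = 233 mod 256 = 233 → b5 e9.
Outer input = (K'⊕opad) ∥ inner = 2a 5c 5c 5c 5c 5c 5c ∥ b5 e9.
Outer hash (tag): even-index sum = 551 mod 256 = 39; odd-index sum = 457 mod 256 = 201 → 27 c9.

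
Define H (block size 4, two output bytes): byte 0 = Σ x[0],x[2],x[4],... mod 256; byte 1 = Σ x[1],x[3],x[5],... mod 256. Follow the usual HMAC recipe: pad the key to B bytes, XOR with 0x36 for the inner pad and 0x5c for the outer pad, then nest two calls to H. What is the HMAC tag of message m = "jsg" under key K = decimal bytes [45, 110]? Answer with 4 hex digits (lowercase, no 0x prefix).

Key decimal bytes [45, 110] = 2d 6e is 2 bytes ≤ B = 4; zero-pad to 4 bytes: K' = 2d 6e 00 00.
K' ⊕ ipad = 1b 58 36 36.  K' ⊕ opad = 71 32 5c 5c.
Inner input = (K'⊕ipad) ∥ m = 1b 58 36 36 ∥ 6a 73 67.
Inner hash: even-index sum = 290 mod 256 = 34; odd-index sum = 257 mod 256 = 1 → 22 01.
Outer input = (K'⊕opad) ∥ inner = 71 32 5c 5c ∥ 22 01.
Outer hash (tag): even-index sum = 239 mod 256 = 239; odd-index sum = 143 mod 256 = 143 → ef 8f.

ef8f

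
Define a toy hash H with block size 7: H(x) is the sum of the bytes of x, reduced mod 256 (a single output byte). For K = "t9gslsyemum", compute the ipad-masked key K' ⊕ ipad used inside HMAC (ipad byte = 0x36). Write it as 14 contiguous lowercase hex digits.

a5363636363636

Key "t9gslsyemum" = 74 39 67 73 6c 73 79 65 6d 75 6d is 11 bytes > B = 7, so hash it first: H(key) = 93, then zero-pad to 7 bytes: K' = 93 00 00 00 00 00 00.
XOR each byte with 0x36: 93⊕36=a5, 00⊕36=36, 00⊕36=36, 00⊕36=36, 00⊕36=36, 00⊕36=36, 00⊕36=36.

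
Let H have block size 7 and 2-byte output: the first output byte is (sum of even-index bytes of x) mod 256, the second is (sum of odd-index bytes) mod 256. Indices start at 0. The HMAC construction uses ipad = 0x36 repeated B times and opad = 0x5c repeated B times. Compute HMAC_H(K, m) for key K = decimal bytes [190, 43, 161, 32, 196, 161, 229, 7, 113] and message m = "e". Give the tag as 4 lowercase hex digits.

Key decimal bytes [190, 43, 161, 32, 196, 161, 229, 7, 113] = be 2b a1 20 c4 a1 e5 07 71 is 9 bytes > B = 7, so hash it first: H(key) = 79 f3, then zero-pad to 7 bytes: K' = 79 f3 00 00 00 00 00.
K' ⊕ ipad = 4f c5 36 36 36 36 36.  K' ⊕ opad = 25 af 5c 5c 5c 5c 5c.
Inner input = (K'⊕ipad) ∥ m = 4f c5 36 36 36 36 36 ∥ 65.
Inner hash: even-index sum = 241 mod 256 = 241; odd-index sum = 406 mod 256 = 150 → f1 96.
Outer input = (K'⊕opad) ∥ inner = 25 af 5c 5c 5c 5c 5c ∥ f1 96.
Outer hash (tag): even-index sum = 463 mod 256 = 207; odd-index sum = 600 mod 256 = 88 → cf 58.

cf58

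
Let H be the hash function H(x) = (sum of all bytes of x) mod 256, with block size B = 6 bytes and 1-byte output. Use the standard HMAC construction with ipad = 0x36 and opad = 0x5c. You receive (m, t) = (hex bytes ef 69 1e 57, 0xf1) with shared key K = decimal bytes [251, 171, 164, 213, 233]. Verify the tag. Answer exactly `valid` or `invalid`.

valid

Key decimal bytes [251, 171, 164, 213, 233] = fb ab a4 d5 e9 is 5 bytes ≤ B = 6; zero-pad to 6 bytes: K' = fb ab a4 d5 e9 00.
K' ⊕ ipad = cd 9d 92 e3 df 36; K' ⊕ opad = a7 f7 f8 89 b5 5c.
Inner hash: sum = 205+157+146+227+223+54+239+105+30+87 = 1473; mod 256 = 193 → c1.
Outer hash (recomputed tag): sum = 167+247+248+137+181+92+193 = 1265; mod 256 = 241 → f1.
Recomputed tag = f1; claimed = f1 → match.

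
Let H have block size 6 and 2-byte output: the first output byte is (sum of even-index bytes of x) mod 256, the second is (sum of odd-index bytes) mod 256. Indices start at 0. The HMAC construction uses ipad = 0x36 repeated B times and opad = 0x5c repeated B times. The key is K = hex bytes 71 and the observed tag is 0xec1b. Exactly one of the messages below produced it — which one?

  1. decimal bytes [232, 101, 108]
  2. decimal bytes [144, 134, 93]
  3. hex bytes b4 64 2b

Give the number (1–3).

Key hex bytes 71 is 1 byte ≤ B = 6; zero-pad to 6 bytes: K' = 71 00 00 00 00 00.
K' ⊕ ipad = 47 36 36 36 36 36; K' ⊕ opad = 2d 5c 5c 5c 5c 5c.
m1: inner = H(47 36 36 36 36 36 e8 65 6c) = 07 07; tag = H(2d 5c 5c 5c 5c 5c 07 07) = ec1b ← matches
m2: inner = H(47 36 36 36 36 36 90 86 5d) = a0 28; tag = H(2d 5c 5c 5c 5c 5c a0 28) = 853c
m3: inner = H(47 36 36 36 36 36 b4 64 2b) = 92 06; tag = H(2d 5c 5c 5c 5c 5c 92 06) = 771a

1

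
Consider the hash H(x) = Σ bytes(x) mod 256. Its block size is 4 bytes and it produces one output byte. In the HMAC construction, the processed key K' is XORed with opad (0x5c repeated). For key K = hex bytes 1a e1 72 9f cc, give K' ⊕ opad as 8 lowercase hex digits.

845c5c5c

Key hex bytes 1a e1 72 9f cc is 5 bytes > B = 4, so hash it first: H(key) = d8, then zero-pad to 4 bytes: K' = d8 00 00 00.
XOR each byte with 0x5c: d8⊕5c=84, 00⊕5c=5c, 00⊕5c=5c, 00⊕5c=5c.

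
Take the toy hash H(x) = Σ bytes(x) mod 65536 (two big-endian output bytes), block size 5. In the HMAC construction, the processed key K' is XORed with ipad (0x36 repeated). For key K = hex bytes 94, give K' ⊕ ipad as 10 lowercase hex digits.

Key hex bytes 94 is 1 byte ≤ B = 5; zero-pad to 5 bytes: K' = 94 00 00 00 00.
XOR each byte with 0x36: 94⊕36=a2, 00⊕36=36, 00⊕36=36, 00⊕36=36, 00⊕36=36.

a236363636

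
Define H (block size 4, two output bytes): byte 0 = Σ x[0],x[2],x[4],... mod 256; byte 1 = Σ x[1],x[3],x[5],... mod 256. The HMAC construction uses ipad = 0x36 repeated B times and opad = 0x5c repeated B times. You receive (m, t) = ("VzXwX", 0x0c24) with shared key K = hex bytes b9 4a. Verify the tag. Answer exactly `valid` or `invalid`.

Key hex bytes b9 4a is 2 bytes ≤ B = 4; zero-pad to 4 bytes: K' = b9 4a 00 00.
K' ⊕ ipad = 8f 7c 36 36; K' ⊕ opad = e5 16 5c 5c.
Inner hash: even-index sum = 459 mod 256 = 203; odd-index sum = 419 mod 256 = 163 → cb a3.
Outer hash (recomputed tag): even-index sum = 524 mod 256 = 12; odd-index sum = 277 mod 256 = 21 → 0c 15.
Recomputed tag = 0c15; claimed = 0c24 → mismatch.

invalid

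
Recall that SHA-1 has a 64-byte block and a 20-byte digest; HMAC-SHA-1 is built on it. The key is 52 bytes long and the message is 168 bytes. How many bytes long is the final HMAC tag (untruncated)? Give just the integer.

20

The tag is one SHA-1 digest: 20 bytes.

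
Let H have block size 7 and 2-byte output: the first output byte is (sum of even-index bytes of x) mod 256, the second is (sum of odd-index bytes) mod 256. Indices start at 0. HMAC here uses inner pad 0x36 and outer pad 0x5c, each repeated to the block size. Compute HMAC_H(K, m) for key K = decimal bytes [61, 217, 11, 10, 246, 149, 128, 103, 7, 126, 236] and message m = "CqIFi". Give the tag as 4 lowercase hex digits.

cd99

Key decimal bytes [61, 217, 11, 10, 246, 149, 128, 103, 7, 126, 236] = 3d d9 0b 0a f6 95 80 67 07 7e ec is 11 bytes > B = 7, so hash it first: H(key) = b1 5d, then zero-pad to 7 bytes: K' = b1 5d 00 00 00 00 00.
K' ⊕ ipad = 87 6b 36 36 36 36 36.  K' ⊕ opad = ed 01 5c 5c 5c 5c 5c.
Inner input = (K'⊕ipad) ∥ m = 87 6b 36 36 36 36 36 ∥ 43 71 49 46 69.
Inner hash: even-index sum = 480 mod 256 = 224; odd-index sum = 460 mod 256 = 204 → e0 cc.
Outer input = (K'⊕opad) ∥ inner = ed 01 5c 5c 5c 5c 5c ∥ e0 cc.
Outer hash (tag): even-index sum = 717 mod 256 = 205; odd-index sum = 409 mod 256 = 153 → cd 99.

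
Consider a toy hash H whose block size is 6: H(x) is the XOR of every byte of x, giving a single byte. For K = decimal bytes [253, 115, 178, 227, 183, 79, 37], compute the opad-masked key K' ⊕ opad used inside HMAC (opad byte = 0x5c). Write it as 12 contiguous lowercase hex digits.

Key decimal bytes [253, 115, 178, 227, 183, 79, 37] = fd 73 b2 e3 b7 4f 25 is 7 bytes > B = 6, so hash it first: H(key) = 02, then zero-pad to 6 bytes: K' = 02 00 00 00 00 00.
XOR each byte with 0x5c: 02⊕5c=5e, 00⊕5c=5c, 00⊕5c=5c, 00⊕5c=5c, 00⊕5c=5c, 00⊕5c=5c.

5e5c5c5c5c5c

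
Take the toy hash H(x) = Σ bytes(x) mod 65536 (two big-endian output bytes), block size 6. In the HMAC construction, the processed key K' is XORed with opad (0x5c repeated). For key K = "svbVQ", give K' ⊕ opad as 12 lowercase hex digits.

Key "svbVQ" = 73 76 62 56 51 is 5 bytes ≤ B = 6; zero-pad to 6 bytes: K' = 73 76 62 56 51 00.
XOR each byte with 0x5c: 73⊕5c=2f, 76⊕5c=2a, 62⊕5c=3e, 56⊕5c=0a, 51⊕5c=0d, 00⊕5c=5c.

2f2a3e0a0d5c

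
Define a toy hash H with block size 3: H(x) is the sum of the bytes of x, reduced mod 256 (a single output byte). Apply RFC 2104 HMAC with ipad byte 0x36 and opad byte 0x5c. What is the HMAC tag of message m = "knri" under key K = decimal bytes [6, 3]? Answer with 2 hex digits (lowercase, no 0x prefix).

Key decimal bytes [6, 3] = 06 03 is 2 bytes ≤ B = 3; zero-pad to 3 bytes: K' = 06 03 00.
K' ⊕ ipad = 30 35 36.  K' ⊕ opad = 5a 5f 5c.
Inner input = (K'⊕ipad) ∥ m = 30 35 36 ∥ 6b 6e 72 69.
Inner hash: sum = 48+53+54+107+110+114+105 = 591; mod 256 = 79 → 4f.
Outer input = (K'⊕opad) ∥ inner = 5a 5f 5c ∥ 4f.
Outer hash (tag): sum = 90+95+92+79 = 356; mod 256 = 100 → 64.

64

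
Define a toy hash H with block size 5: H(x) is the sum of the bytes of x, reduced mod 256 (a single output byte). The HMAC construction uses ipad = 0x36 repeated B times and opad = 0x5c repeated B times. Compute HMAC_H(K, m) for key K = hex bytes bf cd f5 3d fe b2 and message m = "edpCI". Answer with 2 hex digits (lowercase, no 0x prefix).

Key hex bytes bf cd f5 3d fe b2 is 6 bytes > B = 5, so hash it first: H(key) = 6e, then zero-pad to 5 bytes: K' = 6e 00 00 00 00.
K' ⊕ ipad = 58 36 36 36 36.  K' ⊕ opad = 32 5c 5c 5c 5c.
Inner input = (K'⊕ipad) ∥ m = 58 36 36 36 36 ∥ 65 64 70 43 49.
Inner hash: sum = 88+54+54+54+54+101+100+112+67+73 = 757; mod 256 = 245 → f5.
Outer input = (K'⊕opad) ∥ inner = 32 5c 5c 5c 5c ∥ f5.
Outer hash (tag): sum = 50+92+92+92+92+245 = 663; mod 256 = 151 → 97.

97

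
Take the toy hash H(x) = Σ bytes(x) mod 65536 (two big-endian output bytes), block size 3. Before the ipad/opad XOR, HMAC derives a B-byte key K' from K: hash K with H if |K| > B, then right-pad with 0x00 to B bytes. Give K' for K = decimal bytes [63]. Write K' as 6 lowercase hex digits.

Key decimal bytes [63] = 3f is 1 byte ≤ B = 3; zero-pad to 3 bytes: K' = 3f 00 00.

3f0000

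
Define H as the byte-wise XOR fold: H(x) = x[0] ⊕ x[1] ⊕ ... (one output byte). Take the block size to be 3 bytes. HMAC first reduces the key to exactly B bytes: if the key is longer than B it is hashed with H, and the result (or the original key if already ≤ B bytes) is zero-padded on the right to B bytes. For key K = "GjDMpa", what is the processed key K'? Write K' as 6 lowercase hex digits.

|K| = 6 > B = 3, so first hash the key.
H(K): XOR 47⊕6a⊕44⊕4d⊕70⊕61 = 35.
Zero-pad H(K) = 35 to 3 bytes: K' = 35 00 00.

350000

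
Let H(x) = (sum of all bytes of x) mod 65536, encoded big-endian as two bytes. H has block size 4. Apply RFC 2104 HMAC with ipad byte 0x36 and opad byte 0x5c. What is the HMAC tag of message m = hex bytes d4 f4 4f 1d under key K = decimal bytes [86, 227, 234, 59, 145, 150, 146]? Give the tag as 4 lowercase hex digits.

Key decimal bytes [86, 227, 234, 59, 145, 150, 146] = 56 e3 ea 3b 91 96 92 is 7 bytes > B = 4, so hash it first: H(key) = 04 17, then zero-pad to 4 bytes: K' = 04 17 00 00.
K' ⊕ ipad = 32 21 36 36.  K' ⊕ opad = 58 4b 5c 5c.
Inner input = (K'⊕ipad) ∥ m = 32 21 36 36 ∥ d4 f4 4f 1d.
Inner hash: sum = 50+33+54+54+212+244+79+29 = 755 → 02 f3.
Outer input = (K'⊕opad) ∥ inner = 58 4b 5c 5c ∥ 02 f3.
Outer hash (tag): sum = 88+75+92+92+2+243 = 592 → 02 50.

0250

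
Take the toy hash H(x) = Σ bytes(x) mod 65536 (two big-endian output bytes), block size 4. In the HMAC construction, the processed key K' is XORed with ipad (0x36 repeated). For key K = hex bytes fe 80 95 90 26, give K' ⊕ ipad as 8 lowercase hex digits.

Key hex bytes fe 80 95 90 26 is 5 bytes > B = 4, so hash it first: H(key) = 02 c9, then zero-pad to 4 bytes: K' = 02 c9 00 00.
XOR each byte with 0x36: 02⊕36=34, c9⊕36=ff, 00⊕36=36, 00⊕36=36.

34ff3636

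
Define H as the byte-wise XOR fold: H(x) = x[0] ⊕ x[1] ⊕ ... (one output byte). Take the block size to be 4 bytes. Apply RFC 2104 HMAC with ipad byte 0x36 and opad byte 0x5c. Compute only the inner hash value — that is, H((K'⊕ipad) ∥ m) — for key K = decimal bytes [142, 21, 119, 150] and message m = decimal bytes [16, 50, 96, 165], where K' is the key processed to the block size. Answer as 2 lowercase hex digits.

Key decimal bytes [142, 21, 119, 150] = 8e 15 77 96 is exactly B = 4 bytes: K' = 8e 15 77 96.
K' ⊕ ipad = b8 23 41 a0.
Inner input = b8 23 41 a0 ∥ 10 32 60 a5.
Inner hash: XOR b8⊕23⊕41⊕a0⊕10⊕32⊕60⊕a5 = 9d.

9d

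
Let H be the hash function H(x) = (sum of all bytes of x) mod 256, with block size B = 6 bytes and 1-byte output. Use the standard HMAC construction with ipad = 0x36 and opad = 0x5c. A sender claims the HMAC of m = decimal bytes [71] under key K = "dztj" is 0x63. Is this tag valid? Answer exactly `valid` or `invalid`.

Key "dztj" = 64 7a 74 6a is 4 bytes ≤ B = 6; zero-pad to 6 bytes: K' = 64 7a 74 6a 00 00.
K' ⊕ ipad = 52 4c 42 5c 36 36; K' ⊕ opad = 38 26 28 36 5c 5c.
Inner hash: sum = 82+76+66+92+54+54+71 = 495; mod 256 = 239 → ef.
Outer hash (recomputed tag): sum = 56+38+40+54+92+92+239 = 611; mod 256 = 99 → 63.
Recomputed tag = 63; claimed = 63 → match.

valid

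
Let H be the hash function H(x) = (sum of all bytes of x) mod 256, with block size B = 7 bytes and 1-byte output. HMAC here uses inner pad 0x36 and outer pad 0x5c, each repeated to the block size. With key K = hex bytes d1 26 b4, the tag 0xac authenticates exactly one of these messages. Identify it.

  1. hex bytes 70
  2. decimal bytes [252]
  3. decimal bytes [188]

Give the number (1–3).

Key hex bytes d1 26 b4 is 3 bytes ≤ B = 7; zero-pad to 7 bytes: K' = d1 26 b4 00 00 00 00.
K' ⊕ ipad = e7 10 82 36 36 36 36; K' ⊕ opad = 8d 7a e8 5c 5c 5c 5c.
m1: inner = H(e7 10 82 36 36 36 36 70) = c1; tag = H(8d 7a e8 5c 5c 5c 5c c1) = 20
m2: inner = H(e7 10 82 36 36 36 36 fc) = 4d; tag = H(8d 7a e8 5c 5c 5c 5c 4d) = ac ← matches
m3: inner = H(e7 10 82 36 36 36 36 bc) = 0d; tag = H(8d 7a e8 5c 5c 5c 5c 0d) = 6c

2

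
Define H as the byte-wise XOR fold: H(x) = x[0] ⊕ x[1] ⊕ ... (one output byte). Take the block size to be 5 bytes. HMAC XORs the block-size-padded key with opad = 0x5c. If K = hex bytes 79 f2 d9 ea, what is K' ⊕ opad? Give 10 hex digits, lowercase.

Key hex bytes 79 f2 d9 ea is 4 bytes ≤ B = 5; zero-pad to 5 bytes: K' = 79 f2 d9 ea 00.
XOR each byte with 0x5c: 79⊕5c=25, f2⊕5c=ae, d9⊕5c=85, ea⊕5c=b6, 00⊕5c=5c.

25ae85b65c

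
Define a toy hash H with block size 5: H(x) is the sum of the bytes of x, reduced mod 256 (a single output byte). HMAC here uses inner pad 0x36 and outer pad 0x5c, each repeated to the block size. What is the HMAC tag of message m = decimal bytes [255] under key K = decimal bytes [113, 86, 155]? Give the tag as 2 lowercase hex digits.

Key decimal bytes [113, 86, 155] = 71 56 9b is 3 bytes ≤ B = 5; zero-pad to 5 bytes: K' = 71 56 9b 00 00.
K' ⊕ ipad = 47 60 ad 36 36.  K' ⊕ opad = 2d 0a c7 5c 5c.
Inner input = (K'⊕ipad) ∥ m = 47 60 ad 36 36 ∥ ff.
Inner hash: sum = 71+96+173+54+54+255 = 703; mod 256 = 191 → bf.
Outer input = (K'⊕opad) ∥ inner = 2d 0a c7 5c 5c ∥ bf.
Outer hash (tag): sum = 45+10+199+92+92+191 = 629; mod 256 = 117 → 75.

75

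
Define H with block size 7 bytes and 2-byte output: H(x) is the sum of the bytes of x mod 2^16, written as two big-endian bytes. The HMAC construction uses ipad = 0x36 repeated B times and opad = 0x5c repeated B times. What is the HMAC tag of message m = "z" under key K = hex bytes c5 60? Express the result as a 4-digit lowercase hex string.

0374

Key hex bytes c5 60 is 2 bytes ≤ B = 7; zero-pad to 7 bytes: K' = c5 60 00 00 00 00 00.
K' ⊕ ipad = f3 56 36 36 36 36 36.  K' ⊕ opad = 99 3c 5c 5c 5c 5c 5c.
Inner input = (K'⊕ipad) ∥ m = f3 56 36 36 36 36 36 ∥ 7a.
Inner hash: sum = 243+86+54+54+54+54+54+122 = 721 → 02 d1.
Outer input = (K'⊕opad) ∥ inner = 99 3c 5c 5c 5c 5c 5c ∥ 02 d1.
Outer hash (tag): sum = 153+60+92+92+92+92+92+2+209 = 884 → 03 74.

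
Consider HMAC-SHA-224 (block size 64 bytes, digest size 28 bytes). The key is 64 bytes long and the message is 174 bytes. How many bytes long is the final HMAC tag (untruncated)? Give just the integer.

28

The tag is one SHA-224 digest: 28 bytes.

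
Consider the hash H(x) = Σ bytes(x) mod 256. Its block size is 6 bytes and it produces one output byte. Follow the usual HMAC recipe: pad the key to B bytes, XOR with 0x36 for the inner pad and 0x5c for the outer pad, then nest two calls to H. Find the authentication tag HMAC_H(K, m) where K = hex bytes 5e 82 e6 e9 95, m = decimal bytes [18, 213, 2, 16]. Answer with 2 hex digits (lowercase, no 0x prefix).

11

Key hex bytes 5e 82 e6 e9 95 is 5 bytes ≤ B = 6; zero-pad to 6 bytes: K' = 5e 82 e6 e9 95 00.
K' ⊕ ipad = 68 b4 d0 df a3 36.  K' ⊕ opad = 02 de ba b5 c9 5c.
Inner input = (K'⊕ipad) ∥ m = 68 b4 d0 df a3 36 ∥ 12 d5 02 10.
Inner hash: sum = 104+180+208+223+163+54+18+213+2+16 = 1181; mod 256 = 157 → 9d.
Outer input = (K'⊕opad) ∥ inner = 02 de ba b5 c9 5c ∥ 9d.
Outer hash (tag): sum = 2+222+186+181+201+92+157 = 1041; mod 256 = 17 → 11.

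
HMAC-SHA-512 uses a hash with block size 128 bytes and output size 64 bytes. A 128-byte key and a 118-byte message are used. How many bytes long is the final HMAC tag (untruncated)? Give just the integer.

64

The tag is one SHA-512 digest: 64 bytes.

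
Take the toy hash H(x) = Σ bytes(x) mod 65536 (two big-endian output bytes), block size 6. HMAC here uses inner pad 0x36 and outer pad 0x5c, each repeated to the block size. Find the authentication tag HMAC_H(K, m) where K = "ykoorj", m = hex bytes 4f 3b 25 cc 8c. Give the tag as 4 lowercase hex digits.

Key "ykoorj" = 79 6b 6f 6f 72 6a is exactly B = 6 bytes: K' = 79 6b 6f 6f 72 6a.
K' ⊕ ipad = 4f 5d 59 59 44 5c.  K' ⊕ opad = 25 37 33 33 2e 36.
Inner input = (K'⊕ipad) ∥ m = 4f 5d 59 59 44 5c ∥ 4f 3b 25 cc 8c.
Inner hash: sum = 79+93+89+89+68+92+79+59+37+204+140 = 1029 → 04 05.
Outer input = (K'⊕opad) ∥ inner = 25 37 33 33 2e 36 ∥ 04 05.
Outer hash (tag): sum = 37+55+51+51+46+54+4+5 = 303 → 01 2f.

012f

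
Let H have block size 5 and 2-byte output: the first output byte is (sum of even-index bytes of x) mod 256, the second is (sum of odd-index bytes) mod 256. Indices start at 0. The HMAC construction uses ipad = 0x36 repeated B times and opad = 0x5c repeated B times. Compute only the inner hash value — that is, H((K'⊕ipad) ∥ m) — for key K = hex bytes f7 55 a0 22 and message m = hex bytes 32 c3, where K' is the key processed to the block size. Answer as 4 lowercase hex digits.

50a9

Key hex bytes f7 55 a0 22 is 4 bytes ≤ B = 5; zero-pad to 5 bytes: K' = f7 55 a0 22 00.
K' ⊕ ipad = c1 63 96 14 36.
Inner input = c1 63 96 14 36 ∥ 32 c3.
Inner hash: even-index sum = 592 mod 256 = 80; odd-index sum = 169 mod 256 = 169 → 50 a9.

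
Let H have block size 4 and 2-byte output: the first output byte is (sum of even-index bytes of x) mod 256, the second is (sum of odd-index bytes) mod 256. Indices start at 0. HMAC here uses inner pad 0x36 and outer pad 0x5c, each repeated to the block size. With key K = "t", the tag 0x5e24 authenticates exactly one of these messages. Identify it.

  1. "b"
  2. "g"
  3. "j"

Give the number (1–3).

1

Key "t" = 74 is 1 byte ≤ B = 4; zero-pad to 4 bytes: K' = 74 00 00 00.
K' ⊕ ipad = 42 36 36 36; K' ⊕ opad = 28 5c 5c 5c.
m1: inner = H(42 36 36 36 62) = da 6c; tag = H(28 5c 5c 5c da 6c) = 5e24 ← matches
m2: inner = H(42 36 36 36 67) = df 6c; tag = H(28 5c 5c 5c df 6c) = 6324
m3: inner = H(42 36 36 36 6a) = e2 6c; tag = H(28 5c 5c 5c e2 6c) = 6624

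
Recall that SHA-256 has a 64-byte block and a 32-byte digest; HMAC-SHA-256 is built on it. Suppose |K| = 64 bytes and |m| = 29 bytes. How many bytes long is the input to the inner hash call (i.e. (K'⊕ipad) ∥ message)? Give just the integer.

Key is 64 ≤ 64 bytes, zero-padded: |K'| = 64.
Inner input = (K'⊕ipad) ∥ m → 64 + 29 = 93 bytes.

93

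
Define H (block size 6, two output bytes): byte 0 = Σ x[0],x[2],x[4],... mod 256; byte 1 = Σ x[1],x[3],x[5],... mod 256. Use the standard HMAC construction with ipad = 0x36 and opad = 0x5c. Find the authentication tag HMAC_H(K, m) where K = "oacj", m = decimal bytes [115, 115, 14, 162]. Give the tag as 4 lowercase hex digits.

33cd

Key "oacj" = 6f 61 63 6a is 4 bytes ≤ B = 6; zero-pad to 6 bytes: K' = 6f 61 63 6a 00 00.
K' ⊕ ipad = 59 57 55 5c 36 36.  K' ⊕ opad = 33 3d 3f 36 5c 5c.
Inner input = (K'⊕ipad) ∥ m = 59 57 55 5c 36 36 ∥ 73 73 0e a2.
Inner hash: even-index sum = 357 mod 256 = 101; odd-index sum = 510 mod 256 = 254 → 65 fe.
Outer input = (K'⊕opad) ∥ inner = 33 3d 3f 36 5c 5c ∥ 65 fe.
Outer hash (tag): even-index sum = 307 mod 256 = 51; odd-index sum = 461 mod 256 = 205 → 33 cd.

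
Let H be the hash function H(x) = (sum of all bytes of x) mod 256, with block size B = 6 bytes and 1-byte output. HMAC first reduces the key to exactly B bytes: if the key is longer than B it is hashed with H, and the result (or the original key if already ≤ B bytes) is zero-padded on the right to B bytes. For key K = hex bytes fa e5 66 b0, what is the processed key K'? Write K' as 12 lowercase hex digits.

Key hex bytes fa e5 66 b0 is 4 bytes ≤ B = 6; zero-pad to 6 bytes: K' = fa e5 66 b0 00 00.

fae566b00000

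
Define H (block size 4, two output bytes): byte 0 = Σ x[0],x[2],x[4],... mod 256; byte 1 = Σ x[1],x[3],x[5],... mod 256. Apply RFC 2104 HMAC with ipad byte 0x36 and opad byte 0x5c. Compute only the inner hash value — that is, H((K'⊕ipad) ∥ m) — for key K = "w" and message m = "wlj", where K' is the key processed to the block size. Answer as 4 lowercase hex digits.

Key "w" = 77 is 1 byte ≤ B = 4; zero-pad to 4 bytes: K' = 77 00 00 00.
K' ⊕ ipad = 41 36 36 36.
Inner input = 41 36 36 36 ∥ 77 6c 6a.
Inner hash: even-index sum = 344 mod 256 = 88; odd-index sum = 216 mod 256 = 216 → 58 d8.

58d8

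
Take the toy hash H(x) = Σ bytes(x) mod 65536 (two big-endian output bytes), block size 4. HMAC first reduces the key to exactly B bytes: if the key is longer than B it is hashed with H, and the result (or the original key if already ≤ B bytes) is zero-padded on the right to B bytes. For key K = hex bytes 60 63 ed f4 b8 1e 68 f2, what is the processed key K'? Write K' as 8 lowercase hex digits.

04d40000

|K| = 8 > B = 4, so first hash the key.
H(K): sum = 96+99+237+244+184+30+104+242 = 1236 → 04 d4.
Zero-pad H(K) = 04 d4 to 4 bytes: K' = 04 d4 00 00.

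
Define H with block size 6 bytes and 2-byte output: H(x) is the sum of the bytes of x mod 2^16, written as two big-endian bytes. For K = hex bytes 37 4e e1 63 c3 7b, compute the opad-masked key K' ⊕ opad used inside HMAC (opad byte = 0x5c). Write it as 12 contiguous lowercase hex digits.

Key hex bytes 37 4e e1 63 c3 7b is exactly B = 6 bytes: K' = 37 4e e1 63 c3 7b.
XOR each byte with 0x5c: 37⊕5c=6b, 4e⊕5c=12, e1⊕5c=bd, 63⊕5c=3f, c3⊕5c=9f, 7b⊕5c=27.

6b12bd3f9f27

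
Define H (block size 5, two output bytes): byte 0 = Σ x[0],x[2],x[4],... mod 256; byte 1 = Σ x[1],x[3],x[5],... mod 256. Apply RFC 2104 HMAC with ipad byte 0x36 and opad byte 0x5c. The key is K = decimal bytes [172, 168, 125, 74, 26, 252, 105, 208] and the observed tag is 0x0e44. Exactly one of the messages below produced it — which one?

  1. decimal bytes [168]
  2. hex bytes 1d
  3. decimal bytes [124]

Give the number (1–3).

Key decimal bytes [172, 168, 125, 74, 26, 252, 105, 208] = ac a8 7d 4a 1a fc 69 d0 is 8 bytes > B = 5, so hash it first: H(key) = ac be, then zero-pad to 5 bytes: K' = ac be 00 00 00.
K' ⊕ ipad = 9a 88 36 36 36; K' ⊕ opad = f0 e2 5c 5c 5c.
m1: inner = H(9a 88 36 36 36 a8) = 06 66; tag = H(f0 e2 5c 5c 5c 06 66) = 0e44 ← matches
m2: inner = H(9a 88 36 36 36 1d) = 06 db; tag = H(f0 e2 5c 5c 5c 06 db) = 8344
m3: inner = H(9a 88 36 36 36 7c) = 06 3a; tag = H(f0 e2 5c 5c 5c 06 3a) = e244

1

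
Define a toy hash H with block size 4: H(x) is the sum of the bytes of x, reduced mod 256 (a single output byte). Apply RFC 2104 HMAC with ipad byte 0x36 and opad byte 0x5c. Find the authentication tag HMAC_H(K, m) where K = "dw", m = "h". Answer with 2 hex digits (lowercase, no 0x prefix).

Key "dw" = 64 77 is 2 bytes ≤ B = 4; zero-pad to 4 bytes: K' = 64 77 00 00.
K' ⊕ ipad = 52 41 36 36.  K' ⊕ opad = 38 2b 5c 5c.
Inner input = (K'⊕ipad) ∥ m = 52 41 36 36 ∥ 68.
Inner hash: sum = 82+65+54+54+104 = 359; mod 256 = 103 → 67.
Outer input = (K'⊕opad) ∥ inner = 38 2b 5c 5c ∥ 67.
Outer hash (tag): sum = 56+43+92+92+103 = 386; mod 256 = 130 → 82.

82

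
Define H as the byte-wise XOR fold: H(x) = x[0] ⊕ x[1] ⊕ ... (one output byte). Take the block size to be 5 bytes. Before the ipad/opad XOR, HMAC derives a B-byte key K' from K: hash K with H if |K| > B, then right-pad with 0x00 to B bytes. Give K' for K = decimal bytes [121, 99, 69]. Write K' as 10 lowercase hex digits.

Key decimal bytes [121, 99, 69] = 79 63 45 is 3 bytes ≤ B = 5; zero-pad to 5 bytes: K' = 79 63 45 00 00.

7963450000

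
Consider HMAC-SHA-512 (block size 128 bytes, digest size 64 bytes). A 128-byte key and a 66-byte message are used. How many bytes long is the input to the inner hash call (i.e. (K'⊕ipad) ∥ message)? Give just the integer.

194

Key is 128 ≤ 128 bytes, zero-padded: |K'| = 128.
Inner input = (K'⊕ipad) ∥ m → 128 + 66 = 194 bytes.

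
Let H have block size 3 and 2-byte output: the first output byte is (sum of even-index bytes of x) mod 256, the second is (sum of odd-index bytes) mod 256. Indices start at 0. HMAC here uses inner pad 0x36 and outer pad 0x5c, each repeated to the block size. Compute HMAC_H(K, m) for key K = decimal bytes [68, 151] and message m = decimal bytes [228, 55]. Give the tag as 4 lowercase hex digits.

f9aa

Key decimal bytes [68, 151] = 44 97 is 2 bytes ≤ B = 3; zero-pad to 3 bytes: K' = 44 97 00.
K' ⊕ ipad = 72 a1 36.  K' ⊕ opad = 18 cb 5c.
Inner input = (K'⊕ipad) ∥ m = 72 a1 36 ∥ e4 37.
Inner hash: even-index sum = 223 mod 256 = 223; odd-index sum = 389 mod 256 = 133 → df 85.
Outer input = (K'⊕opad) ∥ inner = 18 cb 5c ∥ df 85.
Outer hash (tag): even-index sum = 249 mod 256 = 249; odd-index sum = 426 mod 256 = 170 → f9 aa.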